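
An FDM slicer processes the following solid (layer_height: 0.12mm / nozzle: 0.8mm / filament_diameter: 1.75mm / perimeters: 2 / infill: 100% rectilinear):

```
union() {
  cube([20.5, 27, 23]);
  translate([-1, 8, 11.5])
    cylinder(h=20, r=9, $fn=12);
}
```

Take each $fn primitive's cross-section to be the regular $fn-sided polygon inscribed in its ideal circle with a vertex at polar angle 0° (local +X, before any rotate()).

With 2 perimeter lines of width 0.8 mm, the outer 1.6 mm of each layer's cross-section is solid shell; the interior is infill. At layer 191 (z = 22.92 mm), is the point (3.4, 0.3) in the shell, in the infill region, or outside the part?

shell

At z = 22.92 mm: the cube is present — its section is the full 20.5×27 rectangle; the r=9 cylinder at (-1, 8) gives a regular 12-gon of circumradius 9 (constant along its height); Merging all regions: the regions partially overlap (shared area 102.77 mm²), so overlapping operands fuse into one piece — 1 connected region. Overall, the cross-section is a single solid region. The nearest boundary edge runs (20.50, 0.00)→(2.73, 0.00); distance from the point to it = 0.30 mm. The point is inside the cross-section, 0.30 mm from the nearest boundary — within the 1.6 mm shell band (2 × 0.8).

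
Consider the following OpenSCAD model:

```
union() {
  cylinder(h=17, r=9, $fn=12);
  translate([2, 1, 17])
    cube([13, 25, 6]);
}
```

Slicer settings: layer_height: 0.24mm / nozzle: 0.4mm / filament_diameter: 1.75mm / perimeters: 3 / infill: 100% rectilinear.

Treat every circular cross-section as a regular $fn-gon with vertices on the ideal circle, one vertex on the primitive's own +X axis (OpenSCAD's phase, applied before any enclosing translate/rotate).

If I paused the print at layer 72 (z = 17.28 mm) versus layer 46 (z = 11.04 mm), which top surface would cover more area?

Layer 72 (z = 17.28): the cylinder is absent (z outside [0, 17]); the 13×25 cube at (2, 1) contributes its full rectangle (area 325.00 mm²); Taking the union: only the 13×25 cube at (2, 1) is present, so the union is just that shape — area = 325.00 mm². So its area = 325.00 mm². Layer 46 (z = 11.04): the cylinder: section is a regular 12-gon, circumradius r=9 (area = (12/2)·9.000²·sin(360°/12) = 243.00 mm²); the cube at (2, 1) does not reach this height (z outside [17, 23]); Taking the union: only the r=9 cylinder is present, so the union is just that shape — area = 243.00 mm². So its area = 243.00 mm². Layer 72 is larger (325.00 vs 243.00 mm²).

layer 72 (z = 17.28 mm)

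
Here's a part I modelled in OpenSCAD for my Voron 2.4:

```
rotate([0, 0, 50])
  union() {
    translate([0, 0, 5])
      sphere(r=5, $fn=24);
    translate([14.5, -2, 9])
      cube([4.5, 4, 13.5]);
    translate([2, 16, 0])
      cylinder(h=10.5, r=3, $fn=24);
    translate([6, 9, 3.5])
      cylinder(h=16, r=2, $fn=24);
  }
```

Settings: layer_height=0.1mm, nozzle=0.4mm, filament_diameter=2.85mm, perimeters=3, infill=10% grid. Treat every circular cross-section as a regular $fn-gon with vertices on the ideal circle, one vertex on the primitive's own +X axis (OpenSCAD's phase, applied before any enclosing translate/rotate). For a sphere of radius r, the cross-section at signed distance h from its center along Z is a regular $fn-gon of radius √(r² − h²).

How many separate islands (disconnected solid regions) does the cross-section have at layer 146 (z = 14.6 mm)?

2

At z = 14.6 mm: the sphere is absent (|z−center|=9.600 > r=5); the cube at (14.5, -2) (footprint 4.5×4) is included at this height; the cylinder at (2, 16) does not reach this height (z outside [0, 10.5]); the r=2 cylinder at (6, 9) contributes a regular 24-gon of circumradius 2; Taking the union: the 2 present regions are separate (no shared area or edge), so areas and boundary lengths simply add and each stays a separate island — 2 connected regions; (rotated 50° about Z; rotation is an isometry so areas/perimeters/island counts are preserved). Overall, the cross-section has 2 separate islands. Island count = 2.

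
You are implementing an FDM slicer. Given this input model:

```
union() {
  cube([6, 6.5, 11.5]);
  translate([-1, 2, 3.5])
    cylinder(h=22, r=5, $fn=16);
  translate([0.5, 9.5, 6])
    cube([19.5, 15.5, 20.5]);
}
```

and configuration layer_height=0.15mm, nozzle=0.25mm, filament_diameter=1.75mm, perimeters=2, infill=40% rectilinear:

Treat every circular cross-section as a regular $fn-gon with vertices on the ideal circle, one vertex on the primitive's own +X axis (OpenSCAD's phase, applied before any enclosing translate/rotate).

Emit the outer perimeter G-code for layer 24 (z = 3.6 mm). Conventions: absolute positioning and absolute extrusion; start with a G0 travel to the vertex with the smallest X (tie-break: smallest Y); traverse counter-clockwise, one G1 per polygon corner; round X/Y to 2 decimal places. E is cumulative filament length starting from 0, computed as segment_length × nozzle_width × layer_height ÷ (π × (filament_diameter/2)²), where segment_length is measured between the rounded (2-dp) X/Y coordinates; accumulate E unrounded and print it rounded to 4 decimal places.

At z = 3.6 mm: the cube is present — its section is the full 6×6.5 rectangle; the r=5 cylinder at (-1, 2) contributes a regular 16-gon of circumradius 5; the cube at (0.5, 9.5) does not reach this height (z outside [6, 26.5]); Taking the union: the regions partially overlap (shared area 21.63 mm²), so overlapping operands fuse into one piece — 1 connected region. The outline is a single polygon with 16 vertices. Extrusion per mm of travel: 0.25 × 0.15 / (π × 0.875²) = 0.015591. Accumulating E over each segment gives final E = 0.5827.

G0 X-6.00 Y2.00 Z3.60
G1 X-5.62 Y0.09 E0.0304
G1 X-4.54 Y-1.54 E0.0608
G1 X-2.91 Y-2.62 E0.0913
G1 X-1.00 Y-3.00 E0.1217
G1 X0.91 Y-2.62 E0.1521
G1 X2.54 Y-1.54 E0.1825
G1 X3.56 Y0.00 E0.2113
G1 X6.00 Y0.00 E0.2494
G1 X6.00 Y6.50 E0.3507
G1 X1.09 Y6.50 E0.4273
G1 X0.91 Y6.62 E0.4306
G1 X-1.00 Y7.00 E0.4610
G1 X-2.91 Y6.62 E0.4914
G1 X-4.54 Y5.54 E0.5219
G1 X-5.62 Y3.91 E0.5523
G1 X-6.00 Y2.00 E0.5827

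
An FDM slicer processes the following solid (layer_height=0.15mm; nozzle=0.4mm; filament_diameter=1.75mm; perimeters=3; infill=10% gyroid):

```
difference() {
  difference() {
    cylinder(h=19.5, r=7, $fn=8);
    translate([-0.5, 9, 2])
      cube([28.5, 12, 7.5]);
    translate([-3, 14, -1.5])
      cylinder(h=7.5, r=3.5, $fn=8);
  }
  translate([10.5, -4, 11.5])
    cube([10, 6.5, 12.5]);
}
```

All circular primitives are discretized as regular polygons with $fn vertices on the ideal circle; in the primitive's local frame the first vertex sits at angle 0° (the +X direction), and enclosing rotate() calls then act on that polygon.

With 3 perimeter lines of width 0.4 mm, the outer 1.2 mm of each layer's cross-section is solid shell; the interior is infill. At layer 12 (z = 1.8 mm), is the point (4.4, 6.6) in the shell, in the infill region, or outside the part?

At z = 1.8 mm: the r=7 cylinder gives a regular 8-gon of circumradius 7 (constant along its height); the cube at (-0.5, 9) is absent (z outside [2, 9.5]); the r=3.5 cylinder at (-3, 14) contributes a regular 8-gon of circumradius 3.5; Subtracting the remaining from the first: starting from the r=7 cylinder, the r=3.5 cylinder at (-3, 14) misses the remaining region (no effect) — 1 connected region; the cube at (10.5, -4) is not intersected at this z (z outside [11.5, 24]); Taking the first minus the rest: none of the subtracted shapes is present at this height, so that combined region is unchanged — 1 connected region. Overall, the cross-section is a single solid region. The nearest boundary edge runs (0.00, 7.00)→(4.95, 4.95); distance from the point to it = 1.31 mm. The point is not inside any of the regions above, so it lies outside the cross-section (1.31 mm from the nearest boundary).

outside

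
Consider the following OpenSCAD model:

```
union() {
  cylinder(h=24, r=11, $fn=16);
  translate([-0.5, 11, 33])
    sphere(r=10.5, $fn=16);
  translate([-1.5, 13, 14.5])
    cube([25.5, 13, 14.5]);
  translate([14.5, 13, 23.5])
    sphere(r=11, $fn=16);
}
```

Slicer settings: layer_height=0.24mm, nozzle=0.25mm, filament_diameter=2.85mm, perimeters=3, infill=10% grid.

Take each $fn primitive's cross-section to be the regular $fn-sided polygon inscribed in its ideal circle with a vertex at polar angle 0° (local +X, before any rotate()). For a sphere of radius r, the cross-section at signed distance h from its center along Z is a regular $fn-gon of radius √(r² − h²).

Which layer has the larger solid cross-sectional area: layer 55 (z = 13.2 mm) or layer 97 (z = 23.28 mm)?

layer 97 (z = 23.28 mm)

Layer 55 (z = 13.2): the cylinder: section is a regular 16-gon, circumradius r=11 (area = (16/2)·11.000²·sin(360°/16) = 370.44 mm²); the sphere at (-0.5, 11) is absent (|z−center|=19.800 > r=10.5); the cube at (-1.5, 13) is not intersected at this z (z outside [14.5, 29]); the r=11 sphere at (14.5, 13) contributes a regular 16-gon of circumradius √(11²−10.3²) = 3.861 (area = (16/2)·3.861²·sin(360°/16) = 45.65 mm²); Combining (union): the 2 present regions are separate (no shared area or edge), so areas and boundary lengths simply add and each stays a separate island — area = 416.08 mm². So its area = 416.08 mm². Layer 97 (z = 23.28): the r=11 cylinder gives a regular 16-gon of circumradius 11 (constant along its height) (area = (16/2)·11.000²·sin(360°/16) = 370.44 mm²); the sphere at (-0.5, 11): section is a regular 16-gon, circumradius = √(r²−h²) = √(10.5²−9.72²) = 3.971 (area = (16/2)·3.971²·sin(360°/16) = 48.28 mm²); the 25.5×13 cube at (-1.5, 13) contributes its full rectangle (area 331.50 mm²); the r=11 sphere at (14.5, 13) slices to a regular 16-gon of circumradius 10.998 (√(r²−h²) with h=0.22 from center) (area = (16/2)·10.998²·sin(360°/16) = 370.29 mm²); Taking the union: the regions partially overlap — summed areas 1120.51 mm² minus the doubly-counted overlap 222.44 mm² gives 898.07 mm² — area = 898.07 mm². So its area = 898.07 mm². Layer 97 is larger (898.07 vs 416.08 mm²).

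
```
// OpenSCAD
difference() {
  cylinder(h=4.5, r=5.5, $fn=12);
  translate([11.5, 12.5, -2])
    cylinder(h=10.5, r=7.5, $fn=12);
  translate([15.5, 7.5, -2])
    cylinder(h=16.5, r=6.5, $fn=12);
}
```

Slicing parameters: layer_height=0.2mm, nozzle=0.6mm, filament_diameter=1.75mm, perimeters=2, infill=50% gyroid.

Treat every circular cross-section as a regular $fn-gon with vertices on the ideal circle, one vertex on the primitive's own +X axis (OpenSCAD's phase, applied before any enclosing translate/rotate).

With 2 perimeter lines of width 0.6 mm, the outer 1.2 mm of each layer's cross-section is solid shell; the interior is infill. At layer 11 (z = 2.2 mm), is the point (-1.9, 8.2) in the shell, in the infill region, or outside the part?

outside

At z = 2.2 mm: the r=5.5 cylinder gives a regular 12-gon of circumradius 5.5 (constant along its height); the r=7.5 cylinder at (11.5, 12.5) gives a regular 12-gon of circumradius 7.5 (constant along its height); the cylinder at (15.5, 7.5): section is a regular 12-gon, circumradius r=6.5; Taking the first minus the rest: starting from the r=5.5 cylinder, the r=7.5 cylinder at (11.5, 12.5) misses the remaining region (no effect); the r=6.5 cylinder at (15.5, 7.5) misses the remaining region (no effect) — 1 connected region. Overall, the cross-section is a single solid region. The nearest boundary edge runs (-2.75, 4.76)→(0.00, 5.50); distance from the point to it = 3.10 mm. The point is not inside any of the regions above, so it lies outside the cross-section (3.10 mm from the nearest boundary).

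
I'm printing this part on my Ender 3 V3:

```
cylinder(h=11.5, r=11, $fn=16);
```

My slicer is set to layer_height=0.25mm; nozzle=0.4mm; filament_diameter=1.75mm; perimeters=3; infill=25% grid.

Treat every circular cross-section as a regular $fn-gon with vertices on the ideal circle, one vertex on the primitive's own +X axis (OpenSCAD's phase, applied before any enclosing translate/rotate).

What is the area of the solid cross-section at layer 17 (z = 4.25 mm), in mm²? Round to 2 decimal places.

370.44 mm²

At z = 4.25 mm: the r=11 cylinder gives a regular 16-gon of circumradius 11 (constant along its height) (area = (16/2)·11.000²·sin(360°/16) = 370.44 mm²). Overall, the cross-section is a single solid region. Net area = 370.44 mm².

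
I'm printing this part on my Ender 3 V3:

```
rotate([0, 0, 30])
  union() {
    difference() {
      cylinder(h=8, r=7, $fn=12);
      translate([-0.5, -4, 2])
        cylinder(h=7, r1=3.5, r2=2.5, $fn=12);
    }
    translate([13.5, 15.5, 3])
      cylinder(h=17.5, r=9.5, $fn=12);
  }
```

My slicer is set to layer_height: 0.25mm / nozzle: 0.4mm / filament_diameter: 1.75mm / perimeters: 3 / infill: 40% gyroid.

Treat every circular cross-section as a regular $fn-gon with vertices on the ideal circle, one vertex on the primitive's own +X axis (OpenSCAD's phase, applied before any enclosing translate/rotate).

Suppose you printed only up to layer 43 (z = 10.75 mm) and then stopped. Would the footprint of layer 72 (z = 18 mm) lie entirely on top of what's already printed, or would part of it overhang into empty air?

entirely on top

Compare the two slices. At z = 10.75: the cylinder is absent (z outside [0, 8]); the cone at (-0.5, -4) is absent (z outside [2, 9]); After the difference (first − rest): the first operand is absent here, so nothing remains; the r=9.5 cylinder at (13.5, 15.5) gives a regular 12-gon of circumradius 9.5 (constant along its height) (area = (12/2)·9.500²·sin(360°/12) = 270.75 mm²); Merging all regions: only the r=9.5 cylinder at (13.5, 15.5) is present, so the union is just that shape — area = 270.75 mm²; (whole slice rotated 30° about Z — lengths, areas and connectivity unchanged). At z = 18: the cylinder is absent (z outside [0, 8]); the cone at (-0.5, -4) is absent (z outside [2, 9]); After the difference (first − rest): the first operand is absent here, so nothing remains; the cylinder at (13.5, 15.5): section is a regular 12-gon, circumradius r=9.5 (area = (12/2)·9.500²·sin(360°/12) = 270.75 mm²); Taking the union: only the r=9.5 cylinder at (13.5, 15.5) is present, so the union is just that shape — area = 270.75 mm²; (whole slice rotated 30° about Z — lengths, areas and connectivity unchanged). Checking containment: the cross-section at z = 18 is a subset of the cross-section at z = 10.75.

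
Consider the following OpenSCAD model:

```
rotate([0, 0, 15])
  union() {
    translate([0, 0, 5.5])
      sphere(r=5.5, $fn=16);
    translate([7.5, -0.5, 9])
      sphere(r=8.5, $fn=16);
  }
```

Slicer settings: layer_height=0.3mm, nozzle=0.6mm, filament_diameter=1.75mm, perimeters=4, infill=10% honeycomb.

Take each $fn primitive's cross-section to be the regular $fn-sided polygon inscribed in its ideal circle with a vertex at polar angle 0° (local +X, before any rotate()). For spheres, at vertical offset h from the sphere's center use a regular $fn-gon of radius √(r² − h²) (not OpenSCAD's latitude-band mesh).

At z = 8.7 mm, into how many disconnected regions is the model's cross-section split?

1

At z = 8.7 mm: the sphere: section is a regular 16-gon, circumradius = √(r²−h²) = √(5.5²−3.2²) = 4.473; the r=8.5 sphere at (7.5, -0.5) slices to a regular 16-gon of circumradius 8.495 (√(r²−h²) with h=0.3 from center); Merging all regions: the regions partially overlap (shared area 34.74 mm²), so overlapping operands fuse into one piece — 1 connected region; (rotated 15° about Z; rotation is an isometry so areas/perimeters/island counts are preserved). The result has 1 disconnected region.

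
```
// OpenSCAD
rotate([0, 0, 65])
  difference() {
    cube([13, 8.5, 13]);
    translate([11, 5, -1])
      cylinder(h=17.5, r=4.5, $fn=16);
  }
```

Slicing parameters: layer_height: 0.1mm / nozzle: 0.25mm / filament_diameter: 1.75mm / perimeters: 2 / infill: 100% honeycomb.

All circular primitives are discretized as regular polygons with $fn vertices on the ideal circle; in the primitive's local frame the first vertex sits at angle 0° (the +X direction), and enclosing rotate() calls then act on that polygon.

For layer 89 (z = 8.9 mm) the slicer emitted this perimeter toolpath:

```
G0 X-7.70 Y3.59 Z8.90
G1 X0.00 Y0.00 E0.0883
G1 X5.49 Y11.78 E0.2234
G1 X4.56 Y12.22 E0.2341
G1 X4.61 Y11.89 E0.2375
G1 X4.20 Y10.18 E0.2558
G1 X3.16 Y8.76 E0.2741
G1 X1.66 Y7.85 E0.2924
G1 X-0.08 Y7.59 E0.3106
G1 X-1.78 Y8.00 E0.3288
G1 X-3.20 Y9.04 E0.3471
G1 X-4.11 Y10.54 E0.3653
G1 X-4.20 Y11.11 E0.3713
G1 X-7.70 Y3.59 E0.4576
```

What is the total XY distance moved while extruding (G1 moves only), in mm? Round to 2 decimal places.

Sum the Euclidean lengths of each G1 segment: total = 44.02 mm.

44.02 mm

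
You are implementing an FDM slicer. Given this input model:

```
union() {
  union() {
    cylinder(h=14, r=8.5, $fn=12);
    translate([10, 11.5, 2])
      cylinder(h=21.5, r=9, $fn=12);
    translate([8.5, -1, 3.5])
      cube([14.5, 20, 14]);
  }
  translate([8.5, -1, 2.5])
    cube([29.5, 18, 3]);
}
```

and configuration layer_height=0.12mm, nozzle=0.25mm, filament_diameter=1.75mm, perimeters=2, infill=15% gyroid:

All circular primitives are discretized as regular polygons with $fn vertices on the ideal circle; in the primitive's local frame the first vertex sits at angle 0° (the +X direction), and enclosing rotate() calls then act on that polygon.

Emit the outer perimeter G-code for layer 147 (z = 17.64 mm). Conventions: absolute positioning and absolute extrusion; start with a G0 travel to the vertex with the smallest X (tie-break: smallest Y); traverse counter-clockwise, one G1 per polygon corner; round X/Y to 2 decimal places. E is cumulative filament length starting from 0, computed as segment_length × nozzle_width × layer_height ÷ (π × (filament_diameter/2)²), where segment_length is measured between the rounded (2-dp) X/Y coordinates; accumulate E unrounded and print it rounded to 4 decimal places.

At z = 17.64 mm: the cylinder is not intersected at this z (z outside [0, 14]); the cylinder at (10, 11.5): section is a regular 12-gon, circumradius r=9; the cube at (8.5, -1) is not intersected at this z (z outside [3.5, 17.5]); Taking the union: only the r=9 cylinder at (10, 11.5) is present, so the union is just that shape — 1 connected region; the cube at (8.5, -1) is not intersected at this z (z outside [2.5, 5.5]); Taking the union: only that combined region is present, so the union is just that shape — 1 connected region. The outline is a single polygon with 12 vertices. Extrusion per mm of travel: 0.25 × 0.12 / (π × 0.875²) = 0.012473. Accumulating E over each segment gives final E = 0.6971.

G0 X1.00 Y11.50 Z17.64
G1 X2.21 Y7.00 E0.0581
G1 X5.50 Y3.71 E0.1162
G1 X10.00 Y2.50 E0.1743
G1 X14.50 Y3.71 E0.2324
G1 X17.79 Y7.00 E0.2904
G1 X19.00 Y11.50 E0.3485
G1 X17.79 Y16.00 E0.4067
G1 X14.50 Y19.29 E0.4647
G1 X10.00 Y20.50 E0.5228
G1 X5.50 Y19.29 E0.5809
G1 X2.21 Y16.00 E0.6390
G1 X1.00 Y11.50 E0.6971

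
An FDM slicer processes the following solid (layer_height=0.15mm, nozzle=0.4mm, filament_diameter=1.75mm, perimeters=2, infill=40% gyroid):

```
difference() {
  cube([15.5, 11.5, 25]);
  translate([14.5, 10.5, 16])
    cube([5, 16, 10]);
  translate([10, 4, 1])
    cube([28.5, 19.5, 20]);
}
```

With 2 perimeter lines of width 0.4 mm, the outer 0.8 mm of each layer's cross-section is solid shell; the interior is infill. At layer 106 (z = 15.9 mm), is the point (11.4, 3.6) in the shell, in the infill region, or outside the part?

At z = 15.9 mm: the cube (footprint 15.5×11.5) is included at this height; the cube at (14.5, 10.5) is absent (z outside [16, 26]); the 28.5×19.5 cube at (10, 4) contributes its full rectangle; Subtracting the remaining from the first: starting from the 15.5×11.5 cube, the 28.5×19.5 cube at (10, 4) partially overlaps it — only the 41.25 mm² overlap (of its 555.75 mm²) is removed, clipping the outline — 1 connected region. Overall, the cross-section is a single solid region. The nearest boundary edge runs (10.00, 4.00)→(15.50, 4.00); distance from the point to it = 0.40 mm. The point is inside the cross-section, 0.40 mm from the nearest boundary — within the 0.8 mm shell band (2 × 0.4).

shell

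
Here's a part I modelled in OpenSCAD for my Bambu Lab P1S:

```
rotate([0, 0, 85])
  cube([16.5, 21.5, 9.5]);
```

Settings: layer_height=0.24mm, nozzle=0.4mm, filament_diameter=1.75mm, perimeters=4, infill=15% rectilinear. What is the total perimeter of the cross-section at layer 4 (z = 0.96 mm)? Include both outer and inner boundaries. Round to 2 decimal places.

At z = 0.96 mm: the 16.5×21.5 cube contributes its full rectangle (perimeter 76.00 mm); (whole slice rotated 85° about Z — lengths, areas and connectivity unchanged). Overall, the cross-section is a single solid region. Total boundary length (outer) = 76.00 mm.

76.00 mm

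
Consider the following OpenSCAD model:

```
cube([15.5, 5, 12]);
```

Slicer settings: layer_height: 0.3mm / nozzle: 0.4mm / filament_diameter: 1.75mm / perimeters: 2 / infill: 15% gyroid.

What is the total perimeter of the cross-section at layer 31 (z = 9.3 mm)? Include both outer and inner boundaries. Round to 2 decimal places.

At z = 9.3 mm: the cube (footprint 15.5×5) is included at this height (perimeter 41.00 mm). Overall, the cross-section is a single solid region. Total boundary length (outer) = 41.00 mm.

41.00 mm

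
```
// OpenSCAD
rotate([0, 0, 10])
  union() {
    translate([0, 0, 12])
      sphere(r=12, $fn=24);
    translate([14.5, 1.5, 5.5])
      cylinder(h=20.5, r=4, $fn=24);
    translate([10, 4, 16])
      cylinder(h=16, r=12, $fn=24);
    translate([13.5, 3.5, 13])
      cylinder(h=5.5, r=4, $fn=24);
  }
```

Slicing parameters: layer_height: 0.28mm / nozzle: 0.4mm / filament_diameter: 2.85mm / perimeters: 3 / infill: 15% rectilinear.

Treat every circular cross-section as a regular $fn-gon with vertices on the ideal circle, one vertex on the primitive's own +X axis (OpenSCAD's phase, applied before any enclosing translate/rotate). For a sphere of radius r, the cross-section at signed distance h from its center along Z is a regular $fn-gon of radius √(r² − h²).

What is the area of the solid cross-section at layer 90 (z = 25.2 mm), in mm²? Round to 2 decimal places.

At z = 25.2 mm: the sphere does not reach this height (|z−center|=13.200 > r=12); the cylinder at (14.5, 1.5): section is a regular 24-gon, circumradius r=4 (area = (24/2)·4.000²·sin(360°/24) = 49.69 mm²); the cylinder at (10, 4): section is a regular 24-gon, circumradius r=12 (area = (24/2)·12.000²·sin(360°/24) = 447.24 mm²); the cylinder at (13.5, 3.5) is absent (z outside [13, 18.5]); Combining (union): the r=4 cylinder at (14.5, 1.5) lies entirely inside the r=12 cylinder at (10, 4), so the union is just the r=12 cylinder at (10, 4) — area = 447.24 mm²; (rotated 10° about Z; rotation is an isometry so areas/perimeters/island counts are preserved). Overall, the cross-section is a single solid region. Net area = 447.24 mm².

447.24 mm²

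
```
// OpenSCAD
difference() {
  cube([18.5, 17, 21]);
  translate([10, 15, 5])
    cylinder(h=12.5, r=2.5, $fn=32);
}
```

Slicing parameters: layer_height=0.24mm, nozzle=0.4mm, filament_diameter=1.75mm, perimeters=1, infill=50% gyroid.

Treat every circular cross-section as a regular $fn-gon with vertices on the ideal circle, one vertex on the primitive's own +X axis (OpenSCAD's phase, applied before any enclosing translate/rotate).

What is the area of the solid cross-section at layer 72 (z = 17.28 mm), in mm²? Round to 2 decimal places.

295.99 mm²

At z = 17.28 mm: the cube is present — its section is the full 18.5×17 rectangle (area 314.50 mm²); the r=2.5 cylinder at (10, 15) contributes a regular 32-gon of circumradius 2.5 (area = (32/2)·2.500²·sin(360°/32) = 19.51 mm²); Subtracting the remaining from the first: starting from the 18.5×17 cube (314.50 mm²), the r=2.5 cylinder at (10, 15) partially overlaps it — only the 18.51 mm² overlap (of its 19.51 mm²) is removed, clipping the outline — area = 295.99 mm². Overall, the cross-section is a single solid region. Net area = 295.99 mm².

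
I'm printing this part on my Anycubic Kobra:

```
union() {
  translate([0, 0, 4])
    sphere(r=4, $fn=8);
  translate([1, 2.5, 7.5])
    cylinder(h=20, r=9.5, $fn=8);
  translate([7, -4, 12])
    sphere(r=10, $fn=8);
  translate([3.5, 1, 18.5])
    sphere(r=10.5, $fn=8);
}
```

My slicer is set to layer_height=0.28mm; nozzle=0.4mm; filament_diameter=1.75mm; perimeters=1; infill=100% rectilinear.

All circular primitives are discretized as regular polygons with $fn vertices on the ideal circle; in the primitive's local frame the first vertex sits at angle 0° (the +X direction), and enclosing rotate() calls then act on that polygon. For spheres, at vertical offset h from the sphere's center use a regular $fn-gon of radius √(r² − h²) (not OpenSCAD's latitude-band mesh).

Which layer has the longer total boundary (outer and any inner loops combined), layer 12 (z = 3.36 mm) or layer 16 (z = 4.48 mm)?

layer 16 (z = 4.48 mm)

Layer 12 (z = 3.36): the r=4 sphere contributes a regular 8-gon of circumradius √(4²−0.64²) = 3.948 (perimeter = 2·8·3.948·sin(180°/8) = 24.18 mm); the cylinder at (1, 2.5) does not reach this height (z outside [7.5, 27.5]); the sphere at (7, -4): section is a regular 8-gon, circumradius = √(r²−h²) = √(10²−8.64²) = 5.035 (perimeter = 2·8·5.035·sin(180°/8) = 30.83 mm); the sphere at (3.5, 1) is not intersected at this z (|z−center|=15.140 > r=10.5); Merging all regions: the regions partially overlap (shared area 0.82 mm²), so the edge portions inside another operand are dropped and the merged outline is re-measured after clipping — boundary = 48.71 mm. So its perimeter = 48.71 mm. Layer 16 (z = 4.48): the r=4 sphere contributes a regular 8-gon of circumradius √(4²−0.48²) = 3.971 (perimeter = 2·8·3.971·sin(180°/8) = 24.31 mm); the cylinder at (1, 2.5) is absent (z outside [7.5, 27.5]); the sphere at (7, -4): section is a regular 8-gon, circumradius = √(r²−h²) = √(10²−7.52²) = 6.592 (perimeter = 2·8·6.592·sin(180°/8) = 40.36 mm); the sphere at (3.5, 1) is absent (|z−center|=14.020 > r=10.5); Combining (union): the regions partially overlap (shared area 7.66 mm²), so the edge portions inside another operand are dropped and the merged outline is re-measured after clipping — boundary = 51.87 mm. So its perimeter = 51.87 mm. Layer 16 is larger (51.87 vs 48.71 mm).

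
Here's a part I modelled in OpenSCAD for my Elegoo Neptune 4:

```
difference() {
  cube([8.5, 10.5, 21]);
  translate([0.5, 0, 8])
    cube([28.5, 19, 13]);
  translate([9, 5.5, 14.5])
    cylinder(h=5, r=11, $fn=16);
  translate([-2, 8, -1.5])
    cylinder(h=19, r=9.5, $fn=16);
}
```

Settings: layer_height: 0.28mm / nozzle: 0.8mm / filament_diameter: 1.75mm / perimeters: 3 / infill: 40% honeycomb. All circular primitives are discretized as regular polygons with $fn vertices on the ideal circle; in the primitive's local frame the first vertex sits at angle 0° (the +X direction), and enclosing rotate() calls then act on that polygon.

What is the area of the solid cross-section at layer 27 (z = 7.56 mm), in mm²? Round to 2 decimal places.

At z = 7.56 mm: the 8.5×10.5 cube contributes its full rectangle (area 89.25 mm²); the cube at (0.5, 0) is absent (z outside [8, 21]); the cylinder at (9, 5.5) does not reach this height (z outside [14.5, 19.5]); the cylinder at (-2, 8): section is a regular 16-gon, circumradius r=9.5 (area = (16/2)·9.500²·sin(360°/16) = 276.30 mm²); Subtracting the remaining from the first: starting from the 8.5×10.5 cube (89.25 mm²), the r=9.5 cylinder at (-2, 8) partially overlaps it — only the 66.61 mm² overlap (of its 276.30 mm²) is removed, clipping the outline — area = 22.64 mm². Overall, the cross-section is a single solid region. Net area = 22.64 mm².

22.64 mm²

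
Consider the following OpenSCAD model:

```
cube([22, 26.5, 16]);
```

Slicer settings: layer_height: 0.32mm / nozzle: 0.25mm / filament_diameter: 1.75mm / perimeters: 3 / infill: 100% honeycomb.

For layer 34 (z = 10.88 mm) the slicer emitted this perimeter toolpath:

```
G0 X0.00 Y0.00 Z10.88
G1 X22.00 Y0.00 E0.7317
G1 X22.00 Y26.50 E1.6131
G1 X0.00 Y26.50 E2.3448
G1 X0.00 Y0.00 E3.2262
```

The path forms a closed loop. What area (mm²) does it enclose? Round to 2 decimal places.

Apply the shoelace formula to the sequence of (X, Y) vertices; enclosed area = 583.00 mm².

583.00 mm²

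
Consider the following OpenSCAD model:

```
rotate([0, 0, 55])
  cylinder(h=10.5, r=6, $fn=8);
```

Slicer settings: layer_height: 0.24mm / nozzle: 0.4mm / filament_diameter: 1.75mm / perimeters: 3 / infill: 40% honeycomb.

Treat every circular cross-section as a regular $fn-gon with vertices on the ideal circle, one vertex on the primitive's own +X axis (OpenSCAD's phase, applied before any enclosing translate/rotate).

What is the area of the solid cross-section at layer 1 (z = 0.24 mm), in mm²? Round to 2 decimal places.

At z = 0.24 mm: the r=6 cylinder contributes a regular 8-gon of circumradius 6 (area = (8/2)·6.000²·sin(360°/8) = 101.82 mm²); (whole slice rotated 55° about Z — lengths, areas and connectivity unchanged). Overall, the cross-section is a single solid region. Net area = 101.82 mm².

101.82 mm²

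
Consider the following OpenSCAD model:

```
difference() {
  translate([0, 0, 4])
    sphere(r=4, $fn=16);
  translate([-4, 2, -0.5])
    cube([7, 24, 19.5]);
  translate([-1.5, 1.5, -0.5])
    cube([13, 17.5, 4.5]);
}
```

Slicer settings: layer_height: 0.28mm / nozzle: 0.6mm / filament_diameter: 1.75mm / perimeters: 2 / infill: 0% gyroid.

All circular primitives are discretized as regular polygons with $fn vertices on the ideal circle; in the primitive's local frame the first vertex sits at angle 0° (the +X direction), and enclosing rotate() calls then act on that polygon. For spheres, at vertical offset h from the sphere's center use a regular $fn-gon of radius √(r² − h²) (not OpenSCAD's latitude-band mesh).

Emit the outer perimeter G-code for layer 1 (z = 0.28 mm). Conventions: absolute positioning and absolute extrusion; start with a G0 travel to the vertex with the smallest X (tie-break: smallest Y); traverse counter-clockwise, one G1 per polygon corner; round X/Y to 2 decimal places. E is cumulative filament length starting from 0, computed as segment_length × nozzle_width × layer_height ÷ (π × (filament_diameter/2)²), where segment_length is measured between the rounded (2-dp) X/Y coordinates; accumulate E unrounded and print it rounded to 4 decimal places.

At z = 0.28 mm: the sphere: section is a regular 16-gon, circumradius = √(r²−h²) = √(4²−3.72²) = 1.470; the cube at (-4, 2) is present — its section is the full 7×24 rectangle; the cube at (-1.5, 1.5) is present — its section is the full 13×17.5 rectangle; Subtracting the remaining from the first: starting from the r=4 sphere, the 7×24 cube at (-4, 2) misses the remaining region (no effect); the 13×17.5 cube at (-1.5, 1.5) misses the remaining region (no effect) — 1 connected region. The outline is a single polygon with 16 vertices. Extrusion per mm of travel: 0.6 × 0.28 / (π × 0.875²) = 0.069846. Accumulating E over each segment gives final E = 0.6412.

G0 X-1.47 Y0.00 Z0.28
G1 X-1.36 Y-0.56 E0.0399
G1 X-1.04 Y-1.04 E0.0802
G1 X-0.56 Y-1.36 E0.1204
G1 X0.00 Y-1.47 E0.1603
G1 X0.56 Y-1.36 E0.2002
G1 X1.04 Y-1.04 E0.2405
G1 X1.36 Y-0.56 E0.2808
G1 X1.47 Y0.00 E0.3206
G1 X1.36 Y0.56 E0.3605
G1 X1.04 Y1.04 E0.4008
G1 X0.56 Y1.36 E0.4411
G1 X0.00 Y1.47 E0.4809
G1 X-0.56 Y1.36 E0.5208
G1 X-1.04 Y1.04 E0.5611
G1 X-1.36 Y0.56 E0.6014
G1 X-1.47 Y0.00 E0.6412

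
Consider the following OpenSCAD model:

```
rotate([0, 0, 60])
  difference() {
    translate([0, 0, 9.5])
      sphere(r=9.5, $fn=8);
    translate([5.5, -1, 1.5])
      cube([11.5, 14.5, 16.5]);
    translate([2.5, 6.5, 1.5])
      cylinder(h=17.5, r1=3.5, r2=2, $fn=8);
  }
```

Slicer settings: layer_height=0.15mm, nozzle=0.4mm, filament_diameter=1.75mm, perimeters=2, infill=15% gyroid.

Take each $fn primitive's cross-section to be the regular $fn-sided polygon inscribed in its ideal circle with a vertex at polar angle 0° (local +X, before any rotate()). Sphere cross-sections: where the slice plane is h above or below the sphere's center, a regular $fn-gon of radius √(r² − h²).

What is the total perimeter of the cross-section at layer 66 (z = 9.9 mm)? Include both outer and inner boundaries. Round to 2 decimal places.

At z = 9.9 mm: the r=9.5 sphere contributes a regular 8-gon of circumradius √(9.5²−0.4²) = 9.492 (perimeter = 2·8·9.492·sin(180°/8) = 58.12 mm); the cube at (5.5, -1) is present — its section is the full 11.5×14.5 rectangle (perimeter 52.00 mm); the cone at (2.5, 6.5) (r1=3.5→r2=2) has section circumradius 2.780 here — a regular 8-gon (perimeter = 2·8·2.780·sin(180°/8) = 17.02 mm); Taking the first minus the rest: starting from the r=9.5 sphere, the 11.5×14.5 cube at (5.5, -1) partially overlaps it — only the 21.55 mm² overlap (of its 166.75 mm²) is removed, clipping the outline; the cone at (2.5, 6.5) partially overlaps it — only the 19.66 mm² overlap (of its 21.86 mm²) is removed, clipping the outline — boundary = 69.34 mm; (rotated 60° about Z; rotation is an isometry so areas/perimeters/island counts are preserved). Overall, the cross-section is a single solid region. Total boundary length (outer) = 69.34 mm.

69.34 mm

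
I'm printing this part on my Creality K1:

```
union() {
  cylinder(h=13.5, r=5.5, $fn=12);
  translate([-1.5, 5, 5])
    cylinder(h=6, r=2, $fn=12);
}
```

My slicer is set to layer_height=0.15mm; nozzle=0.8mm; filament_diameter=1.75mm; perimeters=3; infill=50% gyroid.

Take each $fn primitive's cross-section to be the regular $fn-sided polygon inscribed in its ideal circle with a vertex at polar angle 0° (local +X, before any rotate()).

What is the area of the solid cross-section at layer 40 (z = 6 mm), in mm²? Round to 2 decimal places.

96.55 mm²

At z = 6 mm: the r=5.5 cylinder gives a regular 12-gon of circumradius 5.5 (constant along its height) (area = (12/2)·5.500²·sin(360°/12) = 90.75 mm²); the r=2 cylinder at (-1.5, 5) gives a regular 12-gon of circumradius 2 (constant along its height) (area = (12/2)·2.000²·sin(360°/12) = 12.00 mm²); Combining (union): the regions partially overlap — summed areas 102.75 mm² minus the doubly-counted overlap 6.20 mm² gives 96.55 mm² — area = 96.55 mm². Overall, the cross-section is a single solid region. Net area = 96.55 mm².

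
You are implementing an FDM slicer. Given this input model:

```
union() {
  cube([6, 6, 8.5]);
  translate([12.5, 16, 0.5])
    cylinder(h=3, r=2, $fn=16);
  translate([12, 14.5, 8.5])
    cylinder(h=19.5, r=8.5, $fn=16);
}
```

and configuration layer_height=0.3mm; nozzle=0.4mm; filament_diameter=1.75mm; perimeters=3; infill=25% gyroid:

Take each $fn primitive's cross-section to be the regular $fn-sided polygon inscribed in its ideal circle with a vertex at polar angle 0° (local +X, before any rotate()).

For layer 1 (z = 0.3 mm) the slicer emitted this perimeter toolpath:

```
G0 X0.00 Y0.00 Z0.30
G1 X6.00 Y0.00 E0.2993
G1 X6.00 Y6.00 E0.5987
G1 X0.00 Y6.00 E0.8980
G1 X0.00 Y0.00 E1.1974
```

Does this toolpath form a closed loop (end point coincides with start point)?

yes

Start point (G0): (0.00, 0.00). End point (last G1): the path returns to the start — closed.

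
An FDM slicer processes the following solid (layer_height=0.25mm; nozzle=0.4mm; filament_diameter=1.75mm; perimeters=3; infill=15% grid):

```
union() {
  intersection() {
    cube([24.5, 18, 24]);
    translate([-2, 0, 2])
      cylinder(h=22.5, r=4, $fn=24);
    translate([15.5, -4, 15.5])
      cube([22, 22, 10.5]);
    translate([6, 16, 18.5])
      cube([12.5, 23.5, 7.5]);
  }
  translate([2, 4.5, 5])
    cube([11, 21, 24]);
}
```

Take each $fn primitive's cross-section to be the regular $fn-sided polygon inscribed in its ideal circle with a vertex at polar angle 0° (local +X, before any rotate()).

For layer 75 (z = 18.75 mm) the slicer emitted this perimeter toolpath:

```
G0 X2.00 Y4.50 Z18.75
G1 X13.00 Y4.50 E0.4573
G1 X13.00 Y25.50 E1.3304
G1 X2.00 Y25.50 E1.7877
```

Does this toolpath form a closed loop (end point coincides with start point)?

no

Start point (G0): (2.00, 4.50). End point (last G1): the path does not return to the start — open.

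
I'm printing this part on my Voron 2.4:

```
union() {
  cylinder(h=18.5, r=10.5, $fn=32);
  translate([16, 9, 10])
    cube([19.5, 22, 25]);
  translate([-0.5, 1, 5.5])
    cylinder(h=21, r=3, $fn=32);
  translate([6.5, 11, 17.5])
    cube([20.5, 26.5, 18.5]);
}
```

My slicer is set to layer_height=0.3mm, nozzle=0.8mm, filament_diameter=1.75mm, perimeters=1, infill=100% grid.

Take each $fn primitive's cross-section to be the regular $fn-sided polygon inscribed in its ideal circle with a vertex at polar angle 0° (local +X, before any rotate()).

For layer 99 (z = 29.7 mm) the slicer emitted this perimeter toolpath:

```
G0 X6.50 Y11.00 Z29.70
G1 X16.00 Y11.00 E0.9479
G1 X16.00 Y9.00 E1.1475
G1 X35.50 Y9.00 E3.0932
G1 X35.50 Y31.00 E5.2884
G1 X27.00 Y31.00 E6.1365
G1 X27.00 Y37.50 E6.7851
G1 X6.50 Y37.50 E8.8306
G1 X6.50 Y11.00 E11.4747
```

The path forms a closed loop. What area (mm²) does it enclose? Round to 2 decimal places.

752.25 mm²

Apply the shoelace formula to the sequence of (X, Y) vertices; enclosed area = 752.25 mm².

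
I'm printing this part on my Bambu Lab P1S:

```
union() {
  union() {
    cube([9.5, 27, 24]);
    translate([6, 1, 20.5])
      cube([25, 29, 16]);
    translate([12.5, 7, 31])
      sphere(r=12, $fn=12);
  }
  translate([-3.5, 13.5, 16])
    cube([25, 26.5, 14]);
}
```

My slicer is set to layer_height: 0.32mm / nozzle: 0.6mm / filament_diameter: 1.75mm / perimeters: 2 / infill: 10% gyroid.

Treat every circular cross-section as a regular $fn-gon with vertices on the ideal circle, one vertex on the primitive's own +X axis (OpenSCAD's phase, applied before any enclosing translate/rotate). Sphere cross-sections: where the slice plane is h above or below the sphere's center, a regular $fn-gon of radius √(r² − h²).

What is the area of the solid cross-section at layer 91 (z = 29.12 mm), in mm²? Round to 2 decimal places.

At z = 29.12 mm: the cube does not reach this height (z outside [0, 24]); the 25×29 cube at (6, 1) contributes its full rectangle (area 725.00 mm²); the r=12 sphere at (12.5, 7) contributes a regular 12-gon of circumradius √(12²−1.88²) = 11.852 (area = (12/2)·11.852²·sin(360°/12) = 421.40 mm²); Taking the union: the regions partially overlap — summed areas 1146.40 mm² minus the doubly-counted overlap 281.89 mm² gives 864.51 mm² — area = 864.51 mm²; the 25×26.5 cube at (-3.5, 13.5) contributes its full rectangle (area 662.50 mm²); Merging all regions: the regions partially overlap — summed areas 1527.01 mm² minus the doubly-counted overlap 260.84 mm² gives 1266.17 mm² — area = 1266.17 mm². Overall, the cross-section is a single solid region. Net area = 1266.17 mm².

1266.17 mm²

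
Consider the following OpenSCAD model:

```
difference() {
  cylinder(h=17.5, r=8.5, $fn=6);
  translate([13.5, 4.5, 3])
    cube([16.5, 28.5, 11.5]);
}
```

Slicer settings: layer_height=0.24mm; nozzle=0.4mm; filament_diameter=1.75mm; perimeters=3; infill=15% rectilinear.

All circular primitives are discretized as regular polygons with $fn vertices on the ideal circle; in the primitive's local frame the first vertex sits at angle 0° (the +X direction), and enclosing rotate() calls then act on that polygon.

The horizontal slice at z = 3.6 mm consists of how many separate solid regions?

At z = 3.6 mm: the cylinder: section is a regular 6-gon, circumradius r=8.5; the cube at (13.5, 4.5) (footprint 16.5×28.5) is included at this height; Subtracting the remaining from the first: starting from the r=8.5 cylinder, the 16.5×28.5 cube at (13.5, 4.5) misses the remaining region (no effect) — 1 connected region. The result has 1 disconnected region.

1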